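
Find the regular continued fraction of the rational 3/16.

Run the Euclidean algorithm on 3 and 16; the successive quotients are the partial quotients a_0, a_1, ... (each step inverts the fractional part left over by the previous one):
  3 = 0*16 + 3, so a_0 = 0.
  16 = 5*3 + 1, so a_1 = 5.
  3 = 3*1 + 0, so a_2 = 3.
The remainder reaches 0 after 3 divisions, so the expansion has 3 partial quotients, read off in order.

[0; 5, 3]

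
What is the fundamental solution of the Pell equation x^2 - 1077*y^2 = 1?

First expand sqrt(1077) as a continued fraction. With x_i = (sqrt(1077) + m_i)/d_i and (m_0, d_0) = (0, 1): a_0 = floor(sqrt(1077)) = 32, since 32^2 = 1024 <= 1077 < 1089 = 33^2.
Iterate m_{i+1} = d_i*a_i - m_i, d_{i+1} = (1077 - m_{i+1}^2)/d_i, a_{i+1} = floor((a_0 + m_{i+1})/d_{i+1}):
  m_1 = 1*32 - 0 = 32, d_1 = (1077 - 32^2)/1 = 53/1 = 53, a_1 = floor((32 + 32)/53) = 1.
  m_2 = 53*1 - 32 = 21, d_2 = (1077 - 21^2)/53 = 636/53 = 12, a_2 = floor((32 + 21)/12) = 4.
  m_3 = 12*4 - 21 = 27, d_3 = (1077 - 27^2)/12 = 348/12 = 29, a_3 = floor((32 + 27)/29) = 2.
  m_4 = 29*2 - 27 = 31, d_4 = (1077 - 31^2)/29 = 116/29 = 4, a_4 = floor((32 + 31)/4) = 15.
  m_5 = 4*15 - 31 = 29, d_5 = (1077 - 29^2)/4 = 236/4 = 59, a_5 = floor((32 + 29)/59) = 1.
  m_6 = 59*1 - 29 = 30, d_6 = (1077 - 30^2)/59 = 177/59 = 3, a_6 = floor((32 + 30)/3) = 20.
  m_7 = 3*20 - 30 = 30, d_7 = (1077 - 30^2)/3 = 177/3 = 59, a_7 = floor((32 + 30)/59) = 1.
  m_8 = 59*1 - 30 = 29, d_8 = (1077 - 29^2)/59 = 236/59 = 4, a_8 = floor((32 + 29)/4) = 15.
  m_9 = 4*15 - 29 = 31, d_9 = (1077 - 31^2)/4 = 116/4 = 29, a_9 = floor((32 + 31)/29) = 2.
  m_10 = 29*2 - 31 = 27, d_10 = (1077 - 27^2)/29 = 348/29 = 12, a_10 = floor((32 + 27)/12) = 4.
  m_11 = 12*4 - 27 = 21, d_11 = (1077 - 21^2)/12 = 636/12 = 53, a_11 = floor((32 + 21)/53) = 1.
  m_12 = 53*1 - 21 = 32, d_12 = (1077 - 32^2)/53 = 53/53 = 1, a_12 = floor((32 + 32)/1) = 64.
  m_13 = 1*64 - 32 = 32, d_13 = (1077 - 32^2)/1 = 53/1 = 53: (m_13, d_13) = (m_1, d_1) = (32, 53), so from here the quotients repeat a_1, ..., a_12; the period length is 12.
So sqrt(1077) = [32; (1, 4, 2, 15, 1, 20, 1, 15, 2, 4, 1, 64)] with period length k = 12.
k is even, so the fundamental solution of x^2 - 1077y^2 = 1 is (p_{k-1}, q_{k-1}) = (p_11, q_11); compute convergents through index 11.
Convergents (p_i = a_i*p_{i-1} + p_{i-2}, q_i = a_i*q_{i-1} + q_{i-2} with p_{-2}=0, p_{-1}=1, q_{-2}=1, q_{-1}=0):
  i=0: a_0=32, p_0 = 32*1 + 0 = 32, q_0 = 32*0 + 1 = 1.
  i=1: a_1=1, p_1 = 1*32 + 1 = 33, q_1 = 1*1 + 0 = 1.
  i=2: a_2=4, p_2 = 4*33 + 32 = 164, q_2 = 4*1 + 1 = 5.
  i=3: a_3=2, p_3 = 2*164 + 33 = 361, q_3 = 2*5 + 1 = 11.
  i=4: a_4=15, p_4 = 15*361 + 164 = 5579, q_4 = 15*11 + 5 = 170.
  i=5: a_5=1, p_5 = 1*5579 + 361 = 5940, q_5 = 1*170 + 11 = 181.
  i=6: a_6=20, p_6 = 20*5940 + 5579 = 124379, q_6 = 20*181 + 170 = 3790.
  i=7: a_7=1, p_7 = 1*124379 + 5940 = 130319, q_7 = 1*3790 + 181 = 3971.
  i=8: a_8=15, p_8 = 15*130319 + 124379 = 2079164, q_8 = 15*3971 + 3790 = 63355.
  i=9: a_9=2, p_9 = 2*2079164 + 130319 = 4288647, q_9 = 2*63355 + 3971 = 130681.
  i=10: a_10=4, p_10 = 4*4288647 + 2079164 = 19233752, q_10 = 4*130681 + 63355 = 586079.
  i=11: a_11=1, p_11 = 1*19233752 + 4288647 = 23522399, q_11 = 1*586079 + 130681 = 716760.
Check: 23522399^2 - 1077*716760^2 = 553303254715201 - 553303254715200 = 1, so (x, y) = (23522399, 716760) solves the equation, and by the theorem it is the least positive solution.

(x, y) = (23522399, 716760)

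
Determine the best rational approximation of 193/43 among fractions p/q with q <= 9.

Expand x = 193/43 as a continued fraction with the Euclidean algorithm:
  193 = 4*43 + 21, so a_0 = 4.
  43 = 2*21 + 1, so a_1 = 2.
  21 = 21*1 + 0, so a_2 = 21.
so x = [4; 2, 21].
Convergents (p_i = a_i*p_{i-1} + p_{i-2}, q_i = a_i*q_{i-1} + q_{i-2} with p_{-2}=0, p_{-1}=1, q_{-2}=1, q_{-1}=0), until the denominator exceeds 9:
  i=0: a_0=4, p_0 = 4*1 + 0 = 4, q_0 = 4*0 + 1 = 1.
  i=1: a_1=2, p_1 = 2*4 + 1 = 9, q_1 = 2*1 + 0 = 2.
  i=2: a_2=21, p_2 = 21*9 + 4 = 193, q_2 = 21*2 + 1 = 43.
q_2 = 43 > 9, so the last convergent with denominator <= 9 is p_1/q_1 = 9/2.
The closest fraction with denominator <= 9 is either p_1/q_1 or the intermediate fraction (k*p_1 + p_0)/(k*q_1 + q_0) with the largest k >= 1 whose denominator stays <= 9; these approach x as k grows, and every other convergent or intermediate fraction in range is farther away.
Largest k: floor((9 - q_0)/q_1) = floor((9 - 1)/2) = 4.
That gives (4*9 + 4)/(4*2 + 1) = 40/9.
Compare the errors: |x - 9/2| = |193*2 - 9*43|/(43*2) = 1/86, and |x - 40/9| = |193*9 - 40*43|/(43*9) = 17/387.
Cross-multiplying, 1*387 = 387 < 1462 = 17*86, so 1/86 is smaller: the convergent 9/2 is closer to x than 40/9.

9/2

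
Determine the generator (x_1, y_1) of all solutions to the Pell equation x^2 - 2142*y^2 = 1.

(x, y) = (11663, 252)

First expand sqrt(2142) as a continued fraction. With x_i = (sqrt(2142) + m_i)/d_i and (m_0, d_0) = (0, 1): a_0 = floor(sqrt(2142)) = 46, since 46^2 = 2116 <= 2142 < 2209 = 47^2.
Iterate m_{i+1} = d_i*a_i - m_i, d_{i+1} = (2142 - m_{i+1}^2)/d_i, a_{i+1} = floor((a_0 + m_{i+1})/d_{i+1}):
  m_1 = 1*46 - 0 = 46, d_1 = (2142 - 46^2)/1 = 26/1 = 26, a_1 = floor((46 + 46)/26) = 3.
  m_2 = 26*3 - 46 = 32, d_2 = (2142 - 32^2)/26 = 1118/26 = 43, a_2 = floor((46 + 32)/43) = 1.
  m_3 = 43*1 - 32 = 11, d_3 = (2142 - 11^2)/43 = 2021/43 = 47, a_3 = floor((46 + 11)/47) = 1.
  m_4 = 47*1 - 11 = 36, d_4 = (2142 - 36^2)/47 = 846/47 = 18, a_4 = floor((46 + 36)/18) = 4.
  m_5 = 18*4 - 36 = 36, d_5 = (2142 - 36^2)/18 = 846/18 = 47, a_5 = floor((46 + 36)/47) = 1.
  m_6 = 47*1 - 36 = 11, d_6 = (2142 - 11^2)/47 = 2021/47 = 43, a_6 = floor((46 + 11)/43) = 1.
  m_7 = 43*1 - 11 = 32, d_7 = (2142 - 32^2)/43 = 1118/43 = 26, a_7 = floor((46 + 32)/26) = 3.
  m_8 = 26*3 - 32 = 46, d_8 = (2142 - 46^2)/26 = 26/26 = 1, a_8 = floor((46 + 46)/1) = 92.
  m_9 = 1*92 - 46 = 46, d_9 = (2142 - 46^2)/1 = 26/1 = 26: (m_9, d_9) = (m_1, d_1) = (46, 26), so from here the quotients repeat a_1, ..., a_8; the period length is 8.
So sqrt(2142) = [46; (3, 1, 1, 4, 1, 1, 3, 92)] with period length k = 8.
k is even, so the fundamental solution of x^2 - 2142y^2 = 1 is (p_{k-1}, q_{k-1}) = (p_7, q_7); compute convergents through index 7.
Convergents (p_i = a_i*p_{i-1} + p_{i-2}, q_i = a_i*q_{i-1} + q_{i-2} with p_{-2}=0, p_{-1}=1, q_{-2}=1, q_{-1}=0):
  i=0: a_0=46, p_0 = 46*1 + 0 = 46, q_0 = 46*0 + 1 = 1.
  i=1: a_1=3, p_1 = 3*46 + 1 = 139, q_1 = 3*1 + 0 = 3.
  i=2: a_2=1, p_2 = 1*139 + 46 = 185, q_2 = 1*3 + 1 = 4.
  i=3: a_3=1, p_3 = 1*185 + 139 = 324, q_3 = 1*4 + 3 = 7.
  i=4: a_4=4, p_4 = 4*324 + 185 = 1481, q_4 = 4*7 + 4 = 32.
  i=5: a_5=1, p_5 = 1*1481 + 324 = 1805, q_5 = 1*32 + 7 = 39.
  i=6: a_6=1, p_6 = 1*1805 + 1481 = 3286, q_6 = 1*39 + 32 = 71.
  i=7: a_7=3, p_7 = 3*3286 + 1805 = 11663, q_7 = 3*71 + 39 = 252.
Check: 11663^2 - 2142*252^2 = 136025569 - 136025568 = 1, so (x, y) = (11663, 252) solves the equation, and by the theorem it is the least positive solution.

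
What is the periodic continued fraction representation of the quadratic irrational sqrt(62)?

Write x_i = (sqrt(62) + m_i)/d_i with (m_0, d_0) = (0, 1). a_0 = floor(sqrt(62)) = 7, since 7^2 = 49 <= 62 < 64 = 8^2.
Iterate m_{i+1} = d_i*a_i - m_i, d_{i+1} = (62 - m_{i+1}^2)/d_i, a_{i+1} = floor((a_0 + m_{i+1})/d_{i+1}):
  m_1 = 1*7 - 0 = 7, d_1 = (62 - 7^2)/1 = 13/1 = 13, a_1 = floor((7 + 7)/13) = 1.
  m_2 = 13*1 - 7 = 6, d_2 = (62 - 6^2)/13 = 26/13 = 2, a_2 = floor((7 + 6)/2) = 6.
  m_3 = 2*6 - 6 = 6, d_3 = (62 - 6^2)/2 = 26/2 = 13, a_3 = floor((7 + 6)/13) = 1.
  m_4 = 13*1 - 6 = 7, d_4 = (62 - 7^2)/13 = 13/13 = 1, a_4 = floor((7 + 7)/1) = 14.
  m_5 = 1*14 - 7 = 7, d_5 = (62 - 7^2)/1 = 13/1 = 13: (m_5, d_5) = (m_1, d_1) = (7, 13), so from here the quotients repeat a_1, ..., a_4; the period length is 4.
Hence the expansion of sqrt(62) is a_0 = 7 followed by the repeating block 1, 6, 1, 14 (period 4).

[7; (1, 6, 1, 14)]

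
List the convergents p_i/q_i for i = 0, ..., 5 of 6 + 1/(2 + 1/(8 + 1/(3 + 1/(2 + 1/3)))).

6/1, 13/2, 110/17, 343/53, 796/123, 2731/422

Using the convergent recurrence p_i = a_i*p_{i-1} + p_{i-2}, q_i = a_i*q_{i-1} + q_{i-2} with p_{-2}=0, p_{-1}=1, q_{-2}=1, q_{-1}=0:
  i=0: a_0=6, p_0 = 6*1 + 0 = 6, q_0 = 6*0 + 1 = 1.
  i=1: a_1=2, p_1 = 2*6 + 1 = 13, q_1 = 2*1 + 0 = 2.
  i=2: a_2=8, p_2 = 8*13 + 6 = 110, q_2 = 8*2 + 1 = 17.
  i=3: a_3=3, p_3 = 3*110 + 13 = 343, q_3 = 3*17 + 2 = 53.
  i=4: a_4=2, p_4 = 2*343 + 110 = 796, q_4 = 2*53 + 17 = 123.
  i=5: a_5=3, p_5 = 3*796 + 343 = 2731, q_5 = 3*123 + 53 = 422.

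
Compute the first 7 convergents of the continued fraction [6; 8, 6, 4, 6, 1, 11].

Using the convergent recurrence p_i = a_i*p_{i-1} + p_{i-2}, q_i = a_i*q_{i-1} + q_{i-2} with p_{-2}=0, p_{-1}=1, q_{-2}=1, q_{-1}=0:
  i=0: a_0=6, p_0 = 6*1 + 0 = 6, q_0 = 6*0 + 1 = 1.
  i=1: a_1=8, p_1 = 8*6 + 1 = 49, q_1 = 8*1 + 0 = 8.
  i=2: a_2=6, p_2 = 6*49 + 6 = 300, q_2 = 6*8 + 1 = 49.
  i=3: a_3=4, p_3 = 4*300 + 49 = 1249, q_3 = 4*49 + 8 = 204.
  i=4: a_4=6, p_4 = 6*1249 + 300 = 7794, q_4 = 6*204 + 49 = 1273.
  i=5: a_5=1, p_5 = 1*7794 + 1249 = 9043, q_5 = 1*1273 + 204 = 1477.
  i=6: a_6=11, p_6 = 11*9043 + 7794 = 107267, q_6 = 11*1477 + 1273 = 17520.

6/1, 49/8, 300/49, 1249/204, 7794/1273, 9043/1477, 107267/17520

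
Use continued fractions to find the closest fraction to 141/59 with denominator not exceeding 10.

12/5

Expand x = 141/59 as a continued fraction with the Euclidean algorithm:
  141 = 2*59 + 23, so a_0 = 2.
  59 = 2*23 + 13, so a_1 = 2.
  23 = 1*13 + 10, so a_2 = 1.
  13 = 1*10 + 3, so a_3 = 1.
  10 = 3*3 + 1, so a_4 = 3.
  3 = 3*1 + 0, so a_5 = 3.
so x = [2; 2, 1, 1, 3, 3].
Convergents (p_i = a_i*p_{i-1} + p_{i-2}, q_i = a_i*q_{i-1} + q_{i-2} with p_{-2}=0, p_{-1}=1, q_{-2}=1, q_{-1}=0), until the denominator exceeds 10:
  i=0: a_0=2, p_0 = 2*1 + 0 = 2, q_0 = 2*0 + 1 = 1.
  i=1: a_1=2, p_1 = 2*2 + 1 = 5, q_1 = 2*1 + 0 = 2.
  i=2: a_2=1, p_2 = 1*5 + 2 = 7, q_2 = 1*2 + 1 = 3.
  i=3: a_3=1, p_3 = 1*7 + 5 = 12, q_3 = 1*3 + 2 = 5.
  i=4: a_4=3, p_4 = 3*12 + 7 = 43, q_4 = 3*5 + 3 = 18.
q_4 = 18 > 10, so the last convergent with denominator <= 10 is p_3/q_3 = 12/5.
The closest fraction with denominator <= 10 is either p_3/q_3 or the intermediate fraction (k*p_3 + p_2)/(k*q_3 + q_2) with the largest k >= 1 whose denominator stays <= 10; these approach x as k grows, and every other convergent or intermediate fraction in range is farther away.
Largest k: floor((10 - q_2)/q_3) = floor((10 - 3)/5) = 1.
That gives (1*12 + 7)/(1*5 + 3) = 19/8.
Compare the errors: |x - 12/5| = |141*5 - 12*59|/(59*5) = 3/295, and |x - 19/8| = |141*8 - 19*59|/(59*8) = 7/472.
Cross-multiplying, 3*472 = 1416 < 2065 = 7*295, so 3/295 is smaller: the convergent 12/5 is closer to x than 19/8.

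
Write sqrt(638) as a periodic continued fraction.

[25; (3, 1, 6, 2, 6, 1, 3, 50)]

Write x_i = (sqrt(638) + m_i)/d_i with (m_0, d_0) = (0, 1). a_0 = floor(sqrt(638)) = 25, since 25^2 = 625 <= 638 < 676 = 26^2.
Iterate m_{i+1} = d_i*a_i - m_i, d_{i+1} = (638 - m_{i+1}^2)/d_i, a_{i+1} = floor((a_0 + m_{i+1})/d_{i+1}):
  m_1 = 1*25 - 0 = 25, d_1 = (638 - 25^2)/1 = 13/1 = 13, a_1 = floor((25 + 25)/13) = 3.
  m_2 = 13*3 - 25 = 14, d_2 = (638 - 14^2)/13 = 442/13 = 34, a_2 = floor((25 + 14)/34) = 1.
  m_3 = 34*1 - 14 = 20, d_3 = (638 - 20^2)/34 = 238/34 = 7, a_3 = floor((25 + 20)/7) = 6.
  m_4 = 7*6 - 20 = 22, d_4 = (638 - 22^2)/7 = 154/7 = 22, a_4 = floor((25 + 22)/22) = 2.
  m_5 = 22*2 - 22 = 22, d_5 = (638 - 22^2)/22 = 154/22 = 7, a_5 = floor((25 + 22)/7) = 6.
  m_6 = 7*6 - 22 = 20, d_6 = (638 - 20^2)/7 = 238/7 = 34, a_6 = floor((25 + 20)/34) = 1.
  m_7 = 34*1 - 20 = 14, d_7 = (638 - 14^2)/34 = 442/34 = 13, a_7 = floor((25 + 14)/13) = 3.
  m_8 = 13*3 - 14 = 25, d_8 = (638 - 25^2)/13 = 13/13 = 1, a_8 = floor((25 + 25)/1) = 50.
  m_9 = 1*50 - 25 = 25, d_9 = (638 - 25^2)/1 = 13/1 = 13: (m_9, d_9) = (m_1, d_1) = (25, 13), so from here the quotients repeat a_1, ..., a_8; the period length is 8.
Hence the expansion of sqrt(638) is a_0 = 25 followed by the repeating block 3, 1, 6, 2, 6, 1, 3, 50 (period 8).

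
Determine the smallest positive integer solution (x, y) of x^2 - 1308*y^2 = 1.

(x, y) = (217, 6)

First expand sqrt(1308) as a continued fraction. With x_i = (sqrt(1308) + m_i)/d_i and (m_0, d_0) = (0, 1): a_0 = floor(sqrt(1308)) = 36, since 36^2 = 1296 <= 1308 < 1369 = 37^2.
Iterate m_{i+1} = d_i*a_i - m_i, d_{i+1} = (1308 - m_{i+1}^2)/d_i, a_{i+1} = floor((a_0 + m_{i+1})/d_{i+1}):
  m_1 = 1*36 - 0 = 36, d_1 = (1308 - 36^2)/1 = 12/1 = 12, a_1 = floor((36 + 36)/12) = 6.
  m_2 = 12*6 - 36 = 36, d_2 = (1308 - 36^2)/12 = 12/12 = 1, a_2 = floor((36 + 36)/1) = 72.
  m_3 = 1*72 - 36 = 36, d_3 = (1308 - 36^2)/1 = 12/1 = 12: (m_3, d_3) = (m_1, d_1) = (36, 12), so from here the quotients repeat a_1, a_2; the period length is 2.
So sqrt(1308) = [36; (6, 72)] with period length k = 2.
k is even, so the fundamental solution of x^2 - 1308y^2 = 1 is (p_{k-1}, q_{k-1}) = (p_1, q_1); compute convergents through index 1.
Convergents (p_i = a_i*p_{i-1} + p_{i-2}, q_i = a_i*q_{i-1} + q_{i-2} with p_{-2}=0, p_{-1}=1, q_{-2}=1, q_{-1}=0):
  i=0: a_0=36, p_0 = 36*1 + 0 = 36, q_0 = 36*0 + 1 = 1.
  i=1: a_1=6, p_1 = 6*36 + 1 = 217, q_1 = 6*1 + 0 = 6.
Check: 217^2 - 1308*6^2 = 47089 - 47088 = 1, so (x, y) = (217, 6) solves the equation, and by the theorem it is the least positive solution.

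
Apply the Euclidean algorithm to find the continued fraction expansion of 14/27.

Run the Euclidean algorithm on 14 and 27; the successive quotients are the partial quotients a_0, a_1, ... (each step inverts the fractional part left over by the previous one):
  14 = 0*27 + 14, so a_0 = 0.
  27 = 1*14 + 13, so a_1 = 1.
  14 = 1*13 + 1, so a_2 = 1.
  13 = 13*1 + 0, so a_3 = 13.
The remainder reaches 0 after 4 divisions, so the expansion has 4 partial quotients, read off in order.

[0; 1, 1, 13]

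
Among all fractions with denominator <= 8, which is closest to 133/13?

41/4

Expand x = 133/13 as a continued fraction with the Euclidean algorithm:
  133 = 10*13 + 3, so a_0 = 10.
  13 = 4*3 + 1, so a_1 = 4.
  3 = 3*1 + 0, so a_2 = 3.
so x = [10; 4, 3].
Convergents (p_i = a_i*p_{i-1} + p_{i-2}, q_i = a_i*q_{i-1} + q_{i-2} with p_{-2}=0, p_{-1}=1, q_{-2}=1, q_{-1}=0), until the denominator exceeds 8:
  i=0: a_0=10, p_0 = 10*1 + 0 = 10, q_0 = 10*0 + 1 = 1.
  i=1: a_1=4, p_1 = 4*10 + 1 = 41, q_1 = 4*1 + 0 = 4.
  i=2: a_2=3, p_2 = 3*41 + 10 = 133, q_2 = 3*4 + 1 = 13.
q_2 = 13 > 8, so the last convergent with denominator <= 8 is p_1/q_1 = 41/4.
The closest fraction with denominator <= 8 is either p_1/q_1 or the intermediate fraction (k*p_1 + p_0)/(k*q_1 + q_0) with the largest k >= 1 whose denominator stays <= 8; these approach x as k grows, and every other convergent or intermediate fraction in range is farther away.
Largest k: floor((8 - q_0)/q_1) = floor((8 - 1)/4) = 1.
That gives (1*41 + 10)/(1*4 + 1) = 51/5.
Compare the errors: |x - 41/4| = |133*4 - 41*13|/(13*4) = 1/52, and |x - 51/5| = |133*5 - 51*13|/(13*5) = 2/65.
Cross-multiplying, 1*65 = 65 < 104 = 2*52, so 1/52 is smaller: the convergent 41/4 is closer to x than 51/5.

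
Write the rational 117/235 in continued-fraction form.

[0; 2, 117]

Run the Euclidean algorithm on 117 and 235; the successive quotients are the partial quotients a_0, a_1, ... (each step inverts the fractional part left over by the previous one):
  117 = 0*235 + 117, so a_0 = 0.
  235 = 2*117 + 1, so a_1 = 2.
  117 = 117*1 + 0, so a_2 = 117.
The remainder reaches 0 after 3 divisions, so the expansion has 3 partial quotients, read off in order.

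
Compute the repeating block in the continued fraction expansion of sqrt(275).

Write x_i = (sqrt(275) + m_i)/d_i with (m_0, d_0) = (0, 1). a_0 = floor(sqrt(275)) = 16, since 16^2 = 256 <= 275 < 289 = 17^2.
Iterate m_{i+1} = d_i*a_i - m_i, d_{i+1} = (275 - m_{i+1}^2)/d_i, a_{i+1} = floor((a_0 + m_{i+1})/d_{i+1}):
  m_1 = 1*16 - 0 = 16, d_1 = (275 - 16^2)/1 = 19/1 = 19, a_1 = floor((16 + 16)/19) = 1.
  m_2 = 19*1 - 16 = 3, d_2 = (275 - 3^2)/19 = 266/19 = 14, a_2 = floor((16 + 3)/14) = 1.
  m_3 = 14*1 - 3 = 11, d_3 = (275 - 11^2)/14 = 154/14 = 11, a_3 = floor((16 + 11)/11) = 2.
  m_4 = 11*2 - 11 = 11, d_4 = (275 - 11^2)/11 = 154/11 = 14, a_4 = floor((16 + 11)/14) = 1.
  m_5 = 14*1 - 11 = 3, d_5 = (275 - 3^2)/14 = 266/14 = 19, a_5 = floor((16 + 3)/19) = 1.
  m_6 = 19*1 - 3 = 16, d_6 = (275 - 16^2)/19 = 19/19 = 1, a_6 = floor((16 + 16)/1) = 32.
  m_7 = 1*32 - 16 = 16, d_7 = (275 - 16^2)/1 = 19/1 = 19: (m_7, d_7) = (m_1, d_1) = (16, 19), so from here the quotients repeat a_1, ..., a_6; the period length is 6.
Hence the expansion of sqrt(275) is a_0 = 16 followed by the repeating block 1, 1, 2, 1, 1, 32 (period 6).

[16; (1, 1, 2, 1, 1, 32)]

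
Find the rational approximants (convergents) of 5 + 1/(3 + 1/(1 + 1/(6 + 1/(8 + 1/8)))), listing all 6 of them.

Using the convergent recurrence p_i = a_i*p_{i-1} + p_{i-2}, q_i = a_i*q_{i-1} + q_{i-2} with p_{-2}=0, p_{-1}=1, q_{-2}=1, q_{-1}=0:
  i=0: a_0=5, p_0 = 5*1 + 0 = 5, q_0 = 5*0 + 1 = 1.
  i=1: a_1=3, p_1 = 3*5 + 1 = 16, q_1 = 3*1 + 0 = 3.
  i=2: a_2=1, p_2 = 1*16 + 5 = 21, q_2 = 1*3 + 1 = 4.
  i=3: a_3=6, p_3 = 6*21 + 16 = 142, q_3 = 6*4 + 3 = 27.
  i=4: a_4=8, p_4 = 8*142 + 21 = 1157, q_4 = 8*27 + 4 = 220.
  i=5: a_5=8, p_5 = 8*1157 + 142 = 9398, q_5 = 8*220 + 27 = 1787.

5/1, 16/3, 21/4, 142/27, 1157/220, 9398/1787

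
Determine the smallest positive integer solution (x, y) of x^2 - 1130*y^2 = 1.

First expand sqrt(1130) as a continued fraction. With x_i = (sqrt(1130) + m_i)/d_i and (m_0, d_0) = (0, 1): a_0 = floor(sqrt(1130)) = 33, since 33^2 = 1089 <= 1130 < 1156 = 34^2.
Iterate m_{i+1} = d_i*a_i - m_i, d_{i+1} = (1130 - m_{i+1}^2)/d_i, a_{i+1} = floor((a_0 + m_{i+1})/d_{i+1}):
  m_1 = 1*33 - 0 = 33, d_1 = (1130 - 33^2)/1 = 41/1 = 41, a_1 = floor((33 + 33)/41) = 1.
  m_2 = 41*1 - 33 = 8, d_2 = (1130 - 8^2)/41 = 1066/41 = 26, a_2 = floor((33 + 8)/26) = 1.
  m_3 = 26*1 - 8 = 18, d_3 = (1130 - 18^2)/26 = 806/26 = 31, a_3 = floor((33 + 18)/31) = 1.
  m_4 = 31*1 - 18 = 13, d_4 = (1130 - 13^2)/31 = 961/31 = 31, a_4 = floor((33 + 13)/31) = 1.
  m_5 = 31*1 - 13 = 18, d_5 = (1130 - 18^2)/31 = 806/31 = 26, a_5 = floor((33 + 18)/26) = 1.
  m_6 = 26*1 - 18 = 8, d_6 = (1130 - 8^2)/26 = 1066/26 = 41, a_6 = floor((33 + 8)/41) = 1.
  m_7 = 41*1 - 8 = 33, d_7 = (1130 - 33^2)/41 = 41/41 = 1, a_7 = floor((33 + 33)/1) = 66.
  m_8 = 1*66 - 33 = 33, d_8 = (1130 - 33^2)/1 = 41/1 = 41: (m_8, d_8) = (m_1, d_1) = (33, 41), so from here the quotients repeat a_1, ..., a_7; the period length is 7.
So sqrt(1130) = [33; (1, 1, 1, 1, 1, 1, 66)] with period length k = 7.
k is odd, so (p_{k-1}, q_{k-1}) only solves x^2 - 1130y^2 = -1 and the fundamental solution of x^2 - 1130y^2 = 1 is (p_{2k-1}, q_{2k-1}) = (p_13, q_13); compute convergents through index 13, running through the period twice.
Convergents (p_i = a_i*p_{i-1} + p_{i-2}, q_i = a_i*q_{i-1} + q_{i-2} with p_{-2}=0, p_{-1}=1, q_{-2}=1, q_{-1}=0):
  i=0: a_0=33, p_0 = 33*1 + 0 = 33, q_0 = 33*0 + 1 = 1.
  i=1: a_1=1, p_1 = 1*33 + 1 = 34, q_1 = 1*1 + 0 = 1.
  i=2: a_2=1, p_2 = 1*34 + 33 = 67, q_2 = 1*1 + 1 = 2.
  i=3: a_3=1, p_3 = 1*67 + 34 = 101, q_3 = 1*2 + 1 = 3.
  i=4: a_4=1, p_4 = 1*101 + 67 = 168, q_4 = 1*3 + 2 = 5.
  i=5: a_5=1, p_5 = 1*168 + 101 = 269, q_5 = 1*5 + 3 = 8.
  i=6: a_6=1, p_6 = 1*269 + 168 = 437, q_6 = 1*8 + 5 = 13.
  i=7: a_7=66, p_7 = 66*437 + 269 = 29111, q_7 = 66*13 + 8 = 866.
  i=8: a_8=1, p_8 = 1*29111 + 437 = 29548, q_8 = 1*866 + 13 = 879.
  i=9: a_9=1, p_9 = 1*29548 + 29111 = 58659, q_9 = 1*879 + 866 = 1745.
  i=10: a_10=1, p_10 = 1*58659 + 29548 = 88207, q_10 = 1*1745 + 879 = 2624.
  i=11: a_11=1, p_11 = 1*88207 + 58659 = 146866, q_11 = 1*2624 + 1745 = 4369.
  i=12: a_12=1, p_12 = 1*146866 + 88207 = 235073, q_12 = 1*4369 + 2624 = 6993.
  i=13: a_13=1, p_13 = 1*235073 + 146866 = 381939, q_13 = 1*6993 + 4369 = 11362.
Indeed p_6^2 - 1130*q_6^2 = 190969 - 190970 = -1, not +1.
Check: 381939^2 - 1130*11362^2 = 145877399721 - 145877399720 = 1, so (x, y) = (381939, 11362) solves the equation, and by the theorem it is the least positive solution.

(x, y) = (381939, 11362)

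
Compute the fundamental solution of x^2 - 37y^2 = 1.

First expand sqrt(37) as a continued fraction. With x_i = (sqrt(37) + m_i)/d_i and (m_0, d_0) = (0, 1): a_0 = floor(sqrt(37)) = 6, since 6^2 = 36 <= 37 < 49 = 7^2.
Iterate m_{i+1} = d_i*a_i - m_i, d_{i+1} = (37 - m_{i+1}^2)/d_i, a_{i+1} = floor((a_0 + m_{i+1})/d_{i+1}):
  m_1 = 1*6 - 0 = 6, d_1 = (37 - 6^2)/1 = 1/1 = 1, a_1 = floor((6 + 6)/1) = 12.
  m_2 = 1*12 - 6 = 6, d_2 = (37 - 6^2)/1 = 1/1 = 1: (m_2, d_2) = (m_1, d_1) = (6, 1), so from here the quotient a_1 repeats; the period length is 1.
So sqrt(37) = [6; (12)] with period length k = 1.
k is odd, so (p_{k-1}, q_{k-1}) only solves x^2 - 37y^2 = -1 and the fundamental solution of x^2 - 37y^2 = 1 is (p_{2k-1}, q_{2k-1}) = (p_1, q_1); compute convergents through index 1, running through the period twice.
Convergents (p_i = a_i*p_{i-1} + p_{i-2}, q_i = a_i*q_{i-1} + q_{i-2} with p_{-2}=0, p_{-1}=1, q_{-2}=1, q_{-1}=0):
  i=0: a_0=6, p_0 = 6*1 + 0 = 6, q_0 = 6*0 + 1 = 1.
  i=1: a_1=12, p_1 = 12*6 + 1 = 73, q_1 = 12*1 + 0 = 12.
Indeed p_0^2 - 37*q_0^2 = 36 - 37 = -1, not +1.
Check: 73^2 - 37*12^2 = 5329 - 5328 = 1, so (x, y) = (73, 12) solves the equation, and by the theorem it is the least positive solution.

(x, y) = (73, 12)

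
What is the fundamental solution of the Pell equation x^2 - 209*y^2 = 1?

First expand sqrt(209) as a continued fraction. With x_i = (sqrt(209) + m_i)/d_i and (m_0, d_0) = (0, 1): a_0 = floor(sqrt(209)) = 14, since 14^2 = 196 <= 209 < 225 = 15^2.
Iterate m_{i+1} = d_i*a_i - m_i, d_{i+1} = (209 - m_{i+1}^2)/d_i, a_{i+1} = floor((a_0 + m_{i+1})/d_{i+1}):
  m_1 = 1*14 - 0 = 14, d_1 = (209 - 14^2)/1 = 13/1 = 13, a_1 = floor((14 + 14)/13) = 2.
  m_2 = 13*2 - 14 = 12, d_2 = (209 - 12^2)/13 = 65/13 = 5, a_2 = floor((14 + 12)/5) = 5.
  m_3 = 5*5 - 12 = 13, d_3 = (209 - 13^2)/5 = 40/5 = 8, a_3 = floor((14 + 13)/8) = 3.
  m_4 = 8*3 - 13 = 11, d_4 = (209 - 11^2)/8 = 88/8 = 11, a_4 = floor((14 + 11)/11) = 2.
  m_5 = 11*2 - 11 = 11, d_5 = (209 - 11^2)/11 = 88/11 = 8, a_5 = floor((14 + 11)/8) = 3.
  m_6 = 8*3 - 11 = 13, d_6 = (209 - 13^2)/8 = 40/8 = 5, a_6 = floor((14 + 13)/5) = 5.
  m_7 = 5*5 - 13 = 12, d_7 = (209 - 12^2)/5 = 65/5 = 13, a_7 = floor((14 + 12)/13) = 2.
  m_8 = 13*2 - 12 = 14, d_8 = (209 - 14^2)/13 = 13/13 = 1, a_8 = floor((14 + 14)/1) = 28.
  m_9 = 1*28 - 14 = 14, d_9 = (209 - 14^2)/1 = 13/1 = 13: (m_9, d_9) = (m_1, d_1) = (14, 13), so from here the quotients repeat a_1, ..., a_8; the period length is 8.
So sqrt(209) = [14; (2, 5, 3, 2, 3, 5, 2, 28)] with period length k = 8.
k is even, so the fundamental solution of x^2 - 209y^2 = 1 is (p_{k-1}, q_{k-1}) = (p_7, q_7); compute convergents through index 7.
Convergents (p_i = a_i*p_{i-1} + p_{i-2}, q_i = a_i*q_{i-1} + q_{i-2} with p_{-2}=0, p_{-1}=1, q_{-2}=1, q_{-1}=0):
  i=0: a_0=14, p_0 = 14*1 + 0 = 14, q_0 = 14*0 + 1 = 1.
  i=1: a_1=2, p_1 = 2*14 + 1 = 29, q_1 = 2*1 + 0 = 2.
  i=2: a_2=5, p_2 = 5*29 + 14 = 159, q_2 = 5*2 + 1 = 11.
  i=3: a_3=3, p_3 = 3*159 + 29 = 506, q_3 = 3*11 + 2 = 35.
  i=4: a_4=2, p_4 = 2*506 + 159 = 1171, q_4 = 2*35 + 11 = 81.
  i=5: a_5=3, p_5 = 3*1171 + 506 = 4019, q_5 = 3*81 + 35 = 278.
  i=6: a_6=5, p_6 = 5*4019 + 1171 = 21266, q_6 = 5*278 + 81 = 1471.
  i=7: a_7=2, p_7 = 2*21266 + 4019 = 46551, q_7 = 2*1471 + 278 = 3220.
Check: 46551^2 - 209*3220^2 = 2166995601 - 2166995600 = 1, so (x, y) = (46551, 3220) solves the equation, and by the theorem it is the least positive solution.

(x, y) = (46551, 3220)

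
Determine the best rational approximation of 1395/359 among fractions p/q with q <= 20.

Expand x = 1395/359 as a continued fraction with the Euclidean algorithm:
  1395 = 3*359 + 318, so a_0 = 3.
  359 = 1*318 + 41, so a_1 = 1.
  318 = 7*41 + 31, so a_2 = 7.
  41 = 1*31 + 10, so a_3 = 1.
  31 = 3*10 + 1, so a_4 = 3.
  10 = 10*1 + 0, so a_5 = 10.
so x = [3; 1, 7, 1, 3, 10].
Convergents (p_i = a_i*p_{i-1} + p_{i-2}, q_i = a_i*q_{i-1} + q_{i-2} with p_{-2}=0, p_{-1}=1, q_{-2}=1, q_{-1}=0), until the denominator exceeds 20:
  i=0: a_0=3, p_0 = 3*1 + 0 = 3, q_0 = 3*0 + 1 = 1.
  i=1: a_1=1, p_1 = 1*3 + 1 = 4, q_1 = 1*1 + 0 = 1.
  i=2: a_2=7, p_2 = 7*4 + 3 = 31, q_2 = 7*1 + 1 = 8.
  i=3: a_3=1, p_3 = 1*31 + 4 = 35, q_3 = 1*8 + 1 = 9.
  i=4: a_4=3, p_4 = 3*35 + 31 = 136, q_4 = 3*9 + 8 = 35.
q_4 = 35 > 20, so the last convergent with denominator <= 20 is p_3/q_3 = 35/9.
The closest fraction with denominator <= 20 is either p_3/q_3 or the intermediate fraction (k*p_3 + p_2)/(k*q_3 + q_2) with the largest k >= 1 whose denominator stays <= 20; these approach x as k grows, and every other convergent or intermediate fraction in range is farther away.
Largest k: floor((20 - q_2)/q_3) = floor((20 - 8)/9) = 1.
That gives (1*35 + 31)/(1*9 + 8) = 66/17.
Compare the errors: |x - 35/9| = |1395*9 - 35*359|/(359*9) = 10/3231, and |x - 66/17| = |1395*17 - 66*359|/(359*17) = 21/6103.
Cross-multiplying, 10*6103 = 61030 < 67851 = 21*3231, so 10/3231 is smaller: the convergent 35/9 is closer to x than 66/17.

35/9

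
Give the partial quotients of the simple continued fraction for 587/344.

Run the Euclidean algorithm on 587 and 344; the successive quotients are the partial quotients a_0, a_1, ... (each step inverts the fractional part left over by the previous one):
  587 = 1*344 + 243, so a_0 = 1.
  344 = 1*243 + 101, so a_1 = 1.
  243 = 2*101 + 41, so a_2 = 2.
  101 = 2*41 + 19, so a_3 = 2.
  41 = 2*19 + 3, so a_4 = 2.
  19 = 6*3 + 1, so a_5 = 6.
  3 = 3*1 + 0, so a_6 = 3.
The remainder reaches 0 after 7 divisions, so the expansion has 7 partial quotients, read off in order.

[1; 1, 2, 2, 2, 6, 3]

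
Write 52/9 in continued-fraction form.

Run the Euclidean algorithm on 52 and 9; the successive quotients are the partial quotients a_0, a_1, ... (each step inverts the fractional part left over by the previous one):
  52 = 5*9 + 7, so a_0 = 5.
  9 = 1*7 + 2, so a_1 = 1.
  7 = 3*2 + 1, so a_2 = 3.
  2 = 2*1 + 0, so a_3 = 2.
The remainder reaches 0 after 4 divisions, so the expansion has 4 partial quotients, read off in order.

[5; 1, 3, 2]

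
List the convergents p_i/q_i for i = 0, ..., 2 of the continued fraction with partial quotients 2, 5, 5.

2/1, 11/5, 57/26

Using the convergent recurrence p_i = a_i*p_{i-1} + p_{i-2}, q_i = a_i*q_{i-1} + q_{i-2} with p_{-2}=0, p_{-1}=1, q_{-2}=1, q_{-1}=0:
  i=0: a_0=2, p_0 = 2*1 + 0 = 2, q_0 = 2*0 + 1 = 1.
  i=1: a_1=5, p_1 = 5*2 + 1 = 11, q_1 = 5*1 + 0 = 5.
  i=2: a_2=5, p_2 = 5*11 + 2 = 57, q_2 = 5*5 + 1 = 26.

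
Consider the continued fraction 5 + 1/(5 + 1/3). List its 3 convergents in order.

Using the convergent recurrence p_i = a_i*p_{i-1} + p_{i-2}, q_i = a_i*q_{i-1} + q_{i-2} with p_{-2}=0, p_{-1}=1, q_{-2}=1, q_{-1}=0:
  i=0: a_0=5, p_0 = 5*1 + 0 = 5, q_0 = 5*0 + 1 = 1.
  i=1: a_1=5, p_1 = 5*5 + 1 = 26, q_1 = 5*1 + 0 = 5.
  i=2: a_2=3, p_2 = 3*26 + 5 = 83, q_2 = 3*5 + 1 = 16.

5/1, 26/5, 83/16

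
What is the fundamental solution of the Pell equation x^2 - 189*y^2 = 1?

First expand sqrt(189) as a continued fraction. With x_i = (sqrt(189) + m_i)/d_i and (m_0, d_0) = (0, 1): a_0 = floor(sqrt(189)) = 13, since 13^2 = 169 <= 189 < 196 = 14^2.
Iterate m_{i+1} = d_i*a_i - m_i, d_{i+1} = (189 - m_{i+1}^2)/d_i, a_{i+1} = floor((a_0 + m_{i+1})/d_{i+1}):
  m_1 = 1*13 - 0 = 13, d_1 = (189 - 13^2)/1 = 20/1 = 20, a_1 = floor((13 + 13)/20) = 1.
  m_2 = 20*1 - 13 = 7, d_2 = (189 - 7^2)/20 = 140/20 = 7, a_2 = floor((13 + 7)/7) = 2.
  m_3 = 7*2 - 7 = 7, d_3 = (189 - 7^2)/7 = 140/7 = 20, a_3 = floor((13 + 7)/20) = 1.
  m_4 = 20*1 - 7 = 13, d_4 = (189 - 13^2)/20 = 20/20 = 1, a_4 = floor((13 + 13)/1) = 26.
  m_5 = 1*26 - 13 = 13, d_5 = (189 - 13^2)/1 = 20/1 = 20: (m_5, d_5) = (m_1, d_1) = (13, 20), so from here the quotients repeat a_1, ..., a_4; the period length is 4.
So sqrt(189) = [13; (1, 2, 1, 26)] with period length k = 4.
k is even, so the fundamental solution of x^2 - 189y^2 = 1 is (p_{k-1}, q_{k-1}) = (p_3, q_3); compute convergents through index 3.
Convergents (p_i = a_i*p_{i-1} + p_{i-2}, q_i = a_i*q_{i-1} + q_{i-2} with p_{-2}=0, p_{-1}=1, q_{-2}=1, q_{-1}=0):
  i=0: a_0=13, p_0 = 13*1 + 0 = 13, q_0 = 13*0 + 1 = 1.
  i=1: a_1=1, p_1 = 1*13 + 1 = 14, q_1 = 1*1 + 0 = 1.
  i=2: a_2=2, p_2 = 2*14 + 13 = 41, q_2 = 2*1 + 1 = 3.
  i=3: a_3=1, p_3 = 1*41 + 14 = 55, q_3 = 1*3 + 1 = 4.
Check: 55^2 - 189*4^2 = 3025 - 3024 = 1, so (x, y) = (55, 4) solves the equation, and by the theorem it is the least positive solution.

(x, y) = (55, 4)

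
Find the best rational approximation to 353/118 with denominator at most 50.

Expand x = 353/118 as a continued fraction with the Euclidean algorithm:
  353 = 2*118 + 117, so a_0 = 2.
  118 = 1*117 + 1, so a_1 = 1.
  117 = 117*1 + 0, so a_2 = 117.
so x = [2; 1, 117].
Convergents (p_i = a_i*p_{i-1} + p_{i-2}, q_i = a_i*q_{i-1} + q_{i-2} with p_{-2}=0, p_{-1}=1, q_{-2}=1, q_{-1}=0), until the denominator exceeds 50:
  i=0: a_0=2, p_0 = 2*1 + 0 = 2, q_0 = 2*0 + 1 = 1.
  i=1: a_1=1, p_1 = 1*2 + 1 = 3, q_1 = 1*1 + 0 = 1.
  i=2: a_2=117, p_2 = 117*3 + 2 = 353, q_2 = 117*1 + 1 = 118.
q_2 = 118 > 50, so the last convergent with denominator <= 50 is p_1/q_1 = 3/1.
The closest fraction with denominator <= 50 is either p_1/q_1 or the intermediate fraction (k*p_1 + p_0)/(k*q_1 + q_0) with the largest k >= 1 whose denominator stays <= 50; these approach x as k grows, and every other convergent or intermediate fraction in range is farther away.
Largest k: floor((50 - q_0)/q_1) = floor((50 - 1)/1) = 49.
That gives (49*3 + 2)/(49*1 + 1) = 149/50.
Compare the errors: |x - 3/1| = |353*1 - 3*118|/(118*1) = 1/118, and |x - 149/50| = |353*50 - 149*118|/(118*50) = 68/5900.
Cross-multiplying, 1*5900 = 5900 < 8024 = 68*118, so 1/118 is smaller: the convergent 3/1 is closer to x than 149/50.

3/1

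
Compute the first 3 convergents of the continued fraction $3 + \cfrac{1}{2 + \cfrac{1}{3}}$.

3/1, 7/2, 24/7

Using the convergent recurrence p_i = a_i*p_{i-1} + p_{i-2}, q_i = a_i*q_{i-1} + q_{i-2} with p_{-2}=0, p_{-1}=1, q_{-2}=1, q_{-1}=0:
  i=0: a_0=3, p_0 = 3*1 + 0 = 3, q_0 = 3*0 + 1 = 1.
  i=1: a_1=2, p_1 = 2*3 + 1 = 7, q_1 = 2*1 + 0 = 2.
  i=2: a_2=3, p_2 = 3*7 + 3 = 24, q_2 = 3*2 + 1 = 7.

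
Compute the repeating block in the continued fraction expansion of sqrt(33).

Write x_i = (sqrt(33) + m_i)/d_i with (m_0, d_0) = (0, 1). a_0 = floor(sqrt(33)) = 5, since 5^2 = 25 <= 33 < 36 = 6^2.
Iterate m_{i+1} = d_i*a_i - m_i, d_{i+1} = (33 - m_{i+1}^2)/d_i, a_{i+1} = floor((a_0 + m_{i+1})/d_{i+1}):
  m_1 = 1*5 - 0 = 5, d_1 = (33 - 5^2)/1 = 8/1 = 8, a_1 = floor((5 + 5)/8) = 1.
  m_2 = 8*1 - 5 = 3, d_2 = (33 - 3^2)/8 = 24/8 = 3, a_2 = floor((5 + 3)/3) = 2.
  m_3 = 3*2 - 3 = 3, d_3 = (33 - 3^2)/3 = 24/3 = 8, a_3 = floor((5 + 3)/8) = 1.
  m_4 = 8*1 - 3 = 5, d_4 = (33 - 5^2)/8 = 8/8 = 1, a_4 = floor((5 + 5)/1) = 10.
  m_5 = 1*10 - 5 = 5, d_5 = (33 - 5^2)/1 = 8/1 = 8: (m_5, d_5) = (m_1, d_1) = (5, 8), so from here the quotients repeat a_1, ..., a_4; the period length is 4.
Hence the expansion of sqrt(33) is a_0 = 5 followed by the repeating block 1, 2, 1, 10 (period 4).

[5; (1, 2, 1, 10)]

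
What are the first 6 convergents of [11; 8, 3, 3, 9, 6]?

11/1, 89/8, 278/25, 923/83, 8585/772, 52433/4715

Using the convergent recurrence p_i = a_i*p_{i-1} + p_{i-2}, q_i = a_i*q_{i-1} + q_{i-2} with p_{-2}=0, p_{-1}=1, q_{-2}=1, q_{-1}=0:
  i=0: a_0=11, p_0 = 11*1 + 0 = 11, q_0 = 11*0 + 1 = 1.
  i=1: a_1=8, p_1 = 8*11 + 1 = 89, q_1 = 8*1 + 0 = 8.
  i=2: a_2=3, p_2 = 3*89 + 11 = 278, q_2 = 3*8 + 1 = 25.
  i=3: a_3=3, p_3 = 3*278 + 89 = 923, q_3 = 3*25 + 8 = 83.
  i=4: a_4=9, p_4 = 9*923 + 278 = 8585, q_4 = 9*83 + 25 = 772.
  i=5: a_5=6, p_5 = 6*8585 + 923 = 52433, q_5 = 6*772 + 83 = 4715.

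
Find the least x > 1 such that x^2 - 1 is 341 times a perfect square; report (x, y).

(x, y) = (10626551, 575460)

First expand sqrt(341) as a continued fraction. With x_i = (sqrt(341) + m_i)/d_i and (m_0, d_0) = (0, 1): a_0 = floor(sqrt(341)) = 18, since 18^2 = 324 <= 341 < 361 = 19^2.
Iterate m_{i+1} = d_i*a_i - m_i, d_{i+1} = (341 - m_{i+1}^2)/d_i, a_{i+1} = floor((a_0 + m_{i+1})/d_{i+1}):
  m_1 = 1*18 - 0 = 18, d_1 = (341 - 18^2)/1 = 17/1 = 17, a_1 = floor((18 + 18)/17) = 2.
  m_2 = 17*2 - 18 = 16, d_2 = (341 - 16^2)/17 = 85/17 = 5, a_2 = floor((18 + 16)/5) = 6.
  m_3 = 5*6 - 16 = 14, d_3 = (341 - 14^2)/5 = 145/5 = 29, a_3 = floor((18 + 14)/29) = 1.
  m_4 = 29*1 - 14 = 15, d_4 = (341 - 15^2)/29 = 116/29 = 4, a_4 = floor((18 + 15)/4) = 8.
  m_5 = 4*8 - 15 = 17, d_5 = (341 - 17^2)/4 = 52/4 = 13, a_5 = floor((18 + 17)/13) = 2.
  m_6 = 13*2 - 17 = 9, d_6 = (341 - 9^2)/13 = 260/13 = 20, a_6 = floor((18 + 9)/20) = 1.
  m_7 = 20*1 - 9 = 11, d_7 = (341 - 11^2)/20 = 220/20 = 11, a_7 = floor((18 + 11)/11) = 2.
  m_8 = 11*2 - 11 = 11, d_8 = (341 - 11^2)/11 = 220/11 = 20, a_8 = floor((18 + 11)/20) = 1.
  m_9 = 20*1 - 11 = 9, d_9 = (341 - 9^2)/20 = 260/20 = 13, a_9 = floor((18 + 9)/13) = 2.
  m_10 = 13*2 - 9 = 17, d_10 = (341 - 17^2)/13 = 52/13 = 4, a_10 = floor((18 + 17)/4) = 8.
  m_11 = 4*8 - 17 = 15, d_11 = (341 - 15^2)/4 = 116/4 = 29, a_11 = floor((18 + 15)/29) = 1.
  m_12 = 29*1 - 15 = 14, d_12 = (341 - 14^2)/29 = 145/29 = 5, a_12 = floor((18 + 14)/5) = 6.
  m_13 = 5*6 - 14 = 16, d_13 = (341 - 16^2)/5 = 85/5 = 17, a_13 = floor((18 + 16)/17) = 2.
  m_14 = 17*2 - 16 = 18, d_14 = (341 - 18^2)/17 = 17/17 = 1, a_14 = floor((18 + 18)/1) = 36.
  m_15 = 1*36 - 18 = 18, d_15 = (341 - 18^2)/1 = 17/1 = 17: (m_15, d_15) = (m_1, d_1) = (18, 17), so from here the quotients repeat a_1, ..., a_14; the period length is 14.
So sqrt(341) = [18; (2, 6, 1, 8, 2, 1, 2, 1, 2, 8, 1, 6, 2, 36)] with period length k = 14.
k is even, so the fundamental solution of x^2 - 341y^2 = 1 is (p_{k-1}, q_{k-1}) = (p_13, q_13); compute convergents through index 13.
Convergents (p_i = a_i*p_{i-1} + p_{i-2}, q_i = a_i*q_{i-1} + q_{i-2} with p_{-2}=0, p_{-1}=1, q_{-2}=1, q_{-1}=0):
  i=0: a_0=18, p_0 = 18*1 + 0 = 18, q_0 = 18*0 + 1 = 1.
  i=1: a_1=2, p_1 = 2*18 + 1 = 37, q_1 = 2*1 + 0 = 2.
  i=2: a_2=6, p_2 = 6*37 + 18 = 240, q_2 = 6*2 + 1 = 13.
  i=3: a_3=1, p_3 = 1*240 + 37 = 277, q_3 = 1*13 + 2 = 15.
  i=4: a_4=8, p_4 = 8*277 + 240 = 2456, q_4 = 8*15 + 13 = 133.
  i=5: a_5=2, p_5 = 2*2456 + 277 = 5189, q_5 = 2*133 + 15 = 281.
  i=6: a_6=1, p_6 = 1*5189 + 2456 = 7645, q_6 = 1*281 + 133 = 414.
  i=7: a_7=2, p_7 = 2*7645 + 5189 = 20479, q_7 = 2*414 + 281 = 1109.
  i=8: a_8=1, p_8 = 1*20479 + 7645 = 28124, q_8 = 1*1109 + 414 = 1523.
  i=9: a_9=2, p_9 = 2*28124 + 20479 = 76727, q_9 = 2*1523 + 1109 = 4155.
  i=10: a_10=8, p_10 = 8*76727 + 28124 = 641940, q_10 = 8*4155 + 1523 = 34763.
  i=11: a_11=1, p_11 = 1*641940 + 76727 = 718667, q_11 = 1*34763 + 4155 = 38918.
  i=12: a_12=6, p_12 = 6*718667 + 641940 = 4953942, q_12 = 6*38918 + 34763 = 268271.
  i=13: a_13=2, p_13 = 2*4953942 + 718667 = 10626551, q_13 = 2*268271 + 38918 = 575460.
Check: 10626551^2 - 341*575460^2 = 112923586155601 - 112923586155600 = 1, so (x, y) = (10626551, 575460) solves the equation, and by the theorem it is the least positive solution.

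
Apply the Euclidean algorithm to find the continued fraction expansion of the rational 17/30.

Run the Euclidean algorithm on 17 and 30; the successive quotients are the partial quotients a_0, a_1, ... (each step inverts the fractional part left over by the previous one):
  17 = 0*30 + 17, so a_0 = 0.
  30 = 1*17 + 13, so a_1 = 1.
  17 = 1*13 + 4, so a_2 = 1.
  13 = 3*4 + 1, so a_3 = 3.
  4 = 4*1 + 0, so a_4 = 4.
The remainder reaches 0 after 5 divisions, so the expansion has 5 partial quotients, read off in order.

[0; 1, 1, 3, 4]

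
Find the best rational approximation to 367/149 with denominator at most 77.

Expand x = 367/149 as a continued fraction with the Euclidean algorithm:
  367 = 2*149 + 69, so a_0 = 2.
  149 = 2*69 + 11, so a_1 = 2.
  69 = 6*11 + 3, so a_2 = 6.
  11 = 3*3 + 2, so a_3 = 3.
  3 = 1*2 + 1, so a_4 = 1.
  2 = 2*1 + 0, so a_5 = 2.
so x = [2; 2, 6, 3, 1, 2].
Convergents (p_i = a_i*p_{i-1} + p_{i-2}, q_i = a_i*q_{i-1} + q_{i-2} with p_{-2}=0, p_{-1}=1, q_{-2}=1, q_{-1}=0), until the denominator exceeds 77:
  i=0: a_0=2, p_0 = 2*1 + 0 = 2, q_0 = 2*0 + 1 = 1.
  i=1: a_1=2, p_1 = 2*2 + 1 = 5, q_1 = 2*1 + 0 = 2.
  i=2: a_2=6, p_2 = 6*5 + 2 = 32, q_2 = 6*2 + 1 = 13.
  i=3: a_3=3, p_3 = 3*32 + 5 = 101, q_3 = 3*13 + 2 = 41.
  i=4: a_4=1, p_4 = 1*101 + 32 = 133, q_4 = 1*41 + 13 = 54.
  i=5: a_5=2, p_5 = 2*133 + 101 = 367, q_5 = 2*54 + 41 = 149.
q_5 = 149 > 77, so the last convergent with denominator <= 77 is p_4/q_4 = 133/54.
The closest fraction with denominator <= 77 is either p_4/q_4 or the intermediate fraction (k*p_4 + p_3)/(k*q_4 + q_3) with the largest k >= 1 whose denominator stays <= 77; these approach x as k grows, and every other convergent or intermediate fraction in range is farther away.
Largest k: floor((77 - q_3)/q_4) = floor((77 - 41)/54) = 0.
Since k = 0, no intermediate fraction beyond p_4/q_4 has denominator <= 77, so the convergent 133/54 is the closest (its error is |367*54 - 133*149|/(149*54) = 1/8046).

133/54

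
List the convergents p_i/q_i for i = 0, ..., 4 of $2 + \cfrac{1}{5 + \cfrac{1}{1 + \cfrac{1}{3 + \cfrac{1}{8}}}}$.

2/1, 11/5, 13/6, 50/23, 413/190

Using the convergent recurrence p_i = a_i*p_{i-1} + p_{i-2}, q_i = a_i*q_{i-1} + q_{i-2} with p_{-2}=0, p_{-1}=1, q_{-2}=1, q_{-1}=0:
  i=0: a_0=2, p_0 = 2*1 + 0 = 2, q_0 = 2*0 + 1 = 1.
  i=1: a_1=5, p_1 = 5*2 + 1 = 11, q_1 = 5*1 + 0 = 5.
  i=2: a_2=1, p_2 = 1*11 + 2 = 13, q_2 = 1*5 + 1 = 6.
  i=3: a_3=3, p_3 = 3*13 + 11 = 50, q_3 = 3*6 + 5 = 23.
  i=4: a_4=8, p_4 = 8*50 + 13 = 413, q_4 = 8*23 + 6 = 190.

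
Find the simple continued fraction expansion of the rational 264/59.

Run the Euclidean algorithm on 264 and 59; the successive quotients are the partial quotients a_0, a_1, ... (each step inverts the fractional part left over by the previous one):
  264 = 4*59 + 28, so a_0 = 4.
  59 = 2*28 + 3, so a_1 = 2.
  28 = 9*3 + 1, so a_2 = 9.
  3 = 3*1 + 0, so a_3 = 3.
The remainder reaches 0 after 4 divisions, so the expansion has 4 partial quotients, read off in order.

[4; 2, 9, 3]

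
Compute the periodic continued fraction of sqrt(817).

[28; (1, 1, 2, 1, 1, 56)]

Write x_i = (sqrt(817) + m_i)/d_i with (m_0, d_0) = (0, 1). a_0 = floor(sqrt(817)) = 28, since 28^2 = 784 <= 817 < 841 = 29^2.
Iterate m_{i+1} = d_i*a_i - m_i, d_{i+1} = (817 - m_{i+1}^2)/d_i, a_{i+1} = floor((a_0 + m_{i+1})/d_{i+1}):
  m_1 = 1*28 - 0 = 28, d_1 = (817 - 28^2)/1 = 33/1 = 33, a_1 = floor((28 + 28)/33) = 1.
  m_2 = 33*1 - 28 = 5, d_2 = (817 - 5^2)/33 = 792/33 = 24, a_2 = floor((28 + 5)/24) = 1.
  m_3 = 24*1 - 5 = 19, d_3 = (817 - 19^2)/24 = 456/24 = 19, a_3 = floor((28 + 19)/19) = 2.
  m_4 = 19*2 - 19 = 19, d_4 = (817 - 19^2)/19 = 456/19 = 24, a_4 = floor((28 + 19)/24) = 1.
  m_5 = 24*1 - 19 = 5, d_5 = (817 - 5^2)/24 = 792/24 = 33, a_5 = floor((28 + 5)/33) = 1.
  m_6 = 33*1 - 5 = 28, d_6 = (817 - 28^2)/33 = 33/33 = 1, a_6 = floor((28 + 28)/1) = 56.
  m_7 = 1*56 - 28 = 28, d_7 = (817 - 28^2)/1 = 33/1 = 33: (m_7, d_7) = (m_1, d_1) = (28, 33), so from here the quotients repeat a_1, ..., a_6; the period length is 6.
Hence the expansion of sqrt(817) is a_0 = 28 followed by the repeating block 1, 1, 2, 1, 1, 56 (period 6).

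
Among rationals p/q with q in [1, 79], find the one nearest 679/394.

Expand x = 679/394 as a continued fraction with the Euclidean algorithm:
  679 = 1*394 + 285, so a_0 = 1.
  394 = 1*285 + 109, so a_1 = 1.
  285 = 2*109 + 67, so a_2 = 2.
  109 = 1*67 + 42, so a_3 = 1.
  67 = 1*42 + 25, so a_4 = 1.
  42 = 1*25 + 17, so a_5 = 1.
  25 = 1*17 + 8, so a_6 = 1.
  17 = 2*8 + 1, so a_7 = 2.
  8 = 8*1 + 0, so a_8 = 8.
so x = [1; 1, 2, 1, 1, 1, 1, 2, 8].
Convergents (p_i = a_i*p_{i-1} + p_{i-2}, q_i = a_i*q_{i-1} + q_{i-2} with p_{-2}=0, p_{-1}=1, q_{-2}=1, q_{-1}=0), until the denominator exceeds 79:
  i=0: a_0=1, p_0 = 1*1 + 0 = 1, q_0 = 1*0 + 1 = 1.
  i=1: a_1=1, p_1 = 1*1 + 1 = 2, q_1 = 1*1 + 0 = 1.
  i=2: a_2=2, p_2 = 2*2 + 1 = 5, q_2 = 2*1 + 1 = 3.
  i=3: a_3=1, p_3 = 1*5 + 2 = 7, q_3 = 1*3 + 1 = 4.
  i=4: a_4=1, p_4 = 1*7 + 5 = 12, q_4 = 1*4 + 3 = 7.
  i=5: a_5=1, p_5 = 1*12 + 7 = 19, q_5 = 1*7 + 4 = 11.
  i=6: a_6=1, p_6 = 1*19 + 12 = 31, q_6 = 1*11 + 7 = 18.
  i=7: a_7=2, p_7 = 2*31 + 19 = 81, q_7 = 2*18 + 11 = 47.
  i=8: a_8=8, p_8 = 8*81 + 31 = 679, q_8 = 8*47 + 18 = 394.
q_8 = 394 > 79, so the last convergent with denominator <= 79 is p_7/q_7 = 81/47.
The closest fraction with denominator <= 79 is either p_7/q_7 or the intermediate fraction (k*p_7 + p_6)/(k*q_7 + q_6) with the largest k >= 1 whose denominator stays <= 79; these approach x as k grows, and every other convergent or intermediate fraction in range is farther away.
Largest k: floor((79 - q_6)/q_7) = floor((79 - 18)/47) = 1.
That gives (1*81 + 31)/(1*47 + 18) = 112/65.
Compare the errors: |x - 81/47| = |679*47 - 81*394|/(394*47) = 1/18518, and |x - 112/65| = |679*65 - 112*394|/(394*65) = 7/25610.
Cross-multiplying, 1*25610 = 25610 < 129626 = 7*18518, so 1/18518 is smaller: the convergent 81/47 is closer to x than 112/65.

81/47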